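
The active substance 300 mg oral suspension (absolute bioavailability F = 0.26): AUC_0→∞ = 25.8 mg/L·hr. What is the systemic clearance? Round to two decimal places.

CL = F × Dose / AUC_0→∞
   = 0.26 × 300 / 25.8 = 3.02326 L/hr

CL = 3.02 L/hr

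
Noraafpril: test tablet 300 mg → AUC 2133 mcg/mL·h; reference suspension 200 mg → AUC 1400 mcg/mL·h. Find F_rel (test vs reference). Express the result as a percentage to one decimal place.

F_rel = 101.6%

F_rel = (AUC_test/D_test) / (AUC_ref/D_ref)
      = (2133/300) / (1400/200)
      = 7.11 / 7 = 1.0157 = 101.57%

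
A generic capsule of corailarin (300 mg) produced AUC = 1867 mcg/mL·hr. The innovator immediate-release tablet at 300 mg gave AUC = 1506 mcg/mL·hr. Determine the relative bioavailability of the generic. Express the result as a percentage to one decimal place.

F_rel = 124.0%

F_rel = (AUC_test/D_test) / (AUC_ref/D_ref)
      = (1867/300) / (1506/300)
      = 6.22333 / 5.02 = 1.2397 = 123.97%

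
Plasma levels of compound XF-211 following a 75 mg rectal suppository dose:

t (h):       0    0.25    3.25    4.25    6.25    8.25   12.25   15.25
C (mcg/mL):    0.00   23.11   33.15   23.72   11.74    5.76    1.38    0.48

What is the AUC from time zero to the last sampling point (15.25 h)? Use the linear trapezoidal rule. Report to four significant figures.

Trapezoidal AUC_0→15.25:
  [0→0.25]: (0.00+23.11)/2 × 0.25 = 2.88875
  [0.25→3.25]: (23.11+33.15)/2 × 3 = 84.39
  [3.25→4.25]: (33.15+23.72)/2 × 1 = 28.435
  [4.25→6.25]: (23.72+11.74)/2 × 2 = 35.46
  [6.25→8.25]: (11.74+5.76)/2 × 2 = 17.5
  [8.25→12.25]: (5.76+1.38)/2 × 4 = 14.28
  [12.25→15.25]: (1.38+0.48)/2 × 3 = 2.79
  Sum = 185.74375 mcg/mL·h

AUC = 185.7 mcg/mL·h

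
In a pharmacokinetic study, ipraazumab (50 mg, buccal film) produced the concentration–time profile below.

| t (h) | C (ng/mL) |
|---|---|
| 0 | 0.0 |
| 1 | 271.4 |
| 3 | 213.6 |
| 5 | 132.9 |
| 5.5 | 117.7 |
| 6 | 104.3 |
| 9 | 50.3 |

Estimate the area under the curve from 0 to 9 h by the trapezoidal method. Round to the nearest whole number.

Trapezoidal AUC_0→9:
  [0→1]: (0.0+271.4)/2 × 1 = 135.7
  [1→3]: (271.4+213.6)/2 × 2 = 485.0
  [3→5]: (213.6+132.9)/2 × 2 = 346.5
  [5→5.5]: (132.9+117.7)/2 × 0.5 = 62.65
  [5.5→6]: (117.7+104.3)/2 × 0.5 = 55.5
  [6→9]: (104.3+50.3)/2 × 3 = 231.9
  Sum = 1317.25 ng/mL·h

AUC = 1317 ng/mL·h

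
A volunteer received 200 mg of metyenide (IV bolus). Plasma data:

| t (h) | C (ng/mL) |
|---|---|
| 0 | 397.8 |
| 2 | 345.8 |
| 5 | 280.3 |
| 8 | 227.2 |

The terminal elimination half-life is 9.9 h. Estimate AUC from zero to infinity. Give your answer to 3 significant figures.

Trapezoidal AUC_0→8:
  [0→2]: (397.8+345.8)/2 × 2 = 743.6
  [2→5]: (345.8+280.3)/2 × 3 = 939.15
  [5→8]: (280.3+227.2)/2 × 3 = 761.25
  Sum = 2444.0 ng/mL·h
k_e = ln2 / t½ = 0.693147 / 9.9 = 0.0700 h^-1
Extrapolated tail: C_last / k_e = 227.2 / 0.07 = 3245.714
AUC_0→∞ = 2444.0 + 3245.714 = 5689.714 ng/mL·h

AUC = 5690 ng/mL·h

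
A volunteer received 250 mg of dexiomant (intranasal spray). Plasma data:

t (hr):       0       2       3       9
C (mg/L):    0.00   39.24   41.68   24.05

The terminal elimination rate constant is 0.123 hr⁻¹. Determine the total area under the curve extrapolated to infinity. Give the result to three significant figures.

AUC = 472 mg/L·hr

Trapezoidal AUC_0→9:
  [0→2]: (0.00+39.24)/2 × 2 = 39.24
  [2→3]: (39.24+41.68)/2 × 1 = 40.46
  [3→9]: (41.68+24.05)/2 × 6 = 197.19
  Sum = 276.89 mg/L·hr
Extrapolated tail: C_last / k_e = 24.05 / 0.123 = 195.528
AUC_0→∞ = 276.89 + 195.528 = 472.418 mg/L·hr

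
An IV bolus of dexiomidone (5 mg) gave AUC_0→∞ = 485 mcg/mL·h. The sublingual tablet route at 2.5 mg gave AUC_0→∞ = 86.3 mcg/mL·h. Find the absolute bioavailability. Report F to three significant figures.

F = 0.356

F = (AUC_ev / D_ev) / (AUC_iv / D_iv)
  = (86.3/2.5) / (485/5)
  = 34.52 / 97 = 0.3559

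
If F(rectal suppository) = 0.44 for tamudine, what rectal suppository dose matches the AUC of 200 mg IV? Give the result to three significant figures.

D_rectal = 455 mg

For equal systemic exposure: F × D_ev = D_iv
D_ev = D_iv / F = 200 / 0.44 = 454.545 mg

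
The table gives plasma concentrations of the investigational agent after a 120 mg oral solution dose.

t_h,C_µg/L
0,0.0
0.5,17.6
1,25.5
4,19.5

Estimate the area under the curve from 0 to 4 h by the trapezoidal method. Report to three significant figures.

Trapezoidal AUC_0→4:
  [0→0.5]: (0.0+17.6)/2 × 0.5 = 4.4
  [0.5→1]: (17.6+25.5)/2 × 0.5 = 10.775
  [1→4]: (25.5+19.5)/2 × 3 = 67.5
  Sum = 82.675 µg/L·h

AUC = 82.7 µg/L·h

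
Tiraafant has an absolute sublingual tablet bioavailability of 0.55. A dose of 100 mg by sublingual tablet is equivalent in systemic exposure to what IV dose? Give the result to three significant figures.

Systemic exposure from an extravascular dose = F × D_ev, so the equivalent IV dose is F × D_ev.
D_iv = F × D_ev = 0.55 × 100 = 55 mg

D_iv = 55.0 mg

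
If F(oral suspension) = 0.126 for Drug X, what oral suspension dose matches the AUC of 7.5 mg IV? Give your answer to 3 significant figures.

D_oral = 59.5 mg

For equal systemic exposure: F × D_ev = D_iv
D_ev = D_iv / F = 7.5 / 0.126 = 59.5238 mg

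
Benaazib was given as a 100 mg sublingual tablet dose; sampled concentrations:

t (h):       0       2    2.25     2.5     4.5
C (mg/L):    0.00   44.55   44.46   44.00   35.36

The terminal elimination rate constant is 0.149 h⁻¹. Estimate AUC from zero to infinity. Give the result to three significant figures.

AUC = 383 mg/L·h

Trapezoidal AUC_0→4.5:
  [0→2]: (0.00+44.55)/2 × 2 = 44.55
  [2→2.25]: (44.55+44.46)/2 × 0.25 = 11.12625
  [2.25→2.5]: (44.46+44.00)/2 × 0.25 = 11.0575
  [2.5→4.5]: (44.00+35.36)/2 × 2 = 79.36
  Sum = 146.09375 mg/L·h
Extrapolated tail: C_last / k_e = 35.36 / 0.149 = 237.315
AUC_0→∞ = 146.09375 + 237.315 = 383.40875 mg/L·h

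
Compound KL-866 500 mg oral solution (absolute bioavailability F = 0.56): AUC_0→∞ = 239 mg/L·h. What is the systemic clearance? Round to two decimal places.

CL = F × Dose / AUC_0→∞
   = 0.56 × 500 / 239 = 1.17155 L/h

CL = 1.17 L/h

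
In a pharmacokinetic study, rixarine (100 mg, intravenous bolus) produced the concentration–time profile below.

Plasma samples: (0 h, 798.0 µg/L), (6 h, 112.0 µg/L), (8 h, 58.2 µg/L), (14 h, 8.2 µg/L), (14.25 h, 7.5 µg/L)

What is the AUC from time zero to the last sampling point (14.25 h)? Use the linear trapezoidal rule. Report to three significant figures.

Trapezoidal AUC_0→14.25:
  [0→6]: (798.0+112.0)/2 × 6 = 2730.0
  [6→8]: (112.0+58.2)/2 × 2 = 170.2
  [8→14]: (58.2+8.2)/2 × 6 = 199.2
  [14→14.25]: (8.2+7.5)/2 × 0.25 = 1.9625
  Sum = 3101.3625 µg/L·h

AUC = 3100 µg/L·h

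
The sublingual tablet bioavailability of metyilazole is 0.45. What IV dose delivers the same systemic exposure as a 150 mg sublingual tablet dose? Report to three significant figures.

Systemic exposure from an extravascular dose = F × D_ev, so the equivalent IV dose is F × D_ev.
D_iv = F × D_ev = 0.45 × 150 = 67.5 mg

D_iv = 67.5 mg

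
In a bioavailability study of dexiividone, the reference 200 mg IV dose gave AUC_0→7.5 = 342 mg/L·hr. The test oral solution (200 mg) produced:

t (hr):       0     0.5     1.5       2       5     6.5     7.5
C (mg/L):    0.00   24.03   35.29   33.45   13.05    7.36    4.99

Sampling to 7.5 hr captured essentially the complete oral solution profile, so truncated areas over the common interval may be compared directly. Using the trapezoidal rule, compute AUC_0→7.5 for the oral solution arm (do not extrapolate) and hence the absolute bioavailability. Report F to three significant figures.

Trapezoidal AUC_0→7.5 (oral solution):
  [0→0.5]: (0.00+24.03)/2 × 0.5 = 6.0075
  [0.5→1.5]: (24.03+35.29)/2 × 1 = 29.66
  [1.5→2]: (35.29+33.45)/2 × 0.5 = 17.185
  [2→5]: (33.45+13.05)/2 × 3 = 69.75
  [5→6.5]: (13.05+7.36)/2 × 1.5 = 15.3075
  [6.5→7.5]: (7.36+4.99)/2 × 1 = 6.175
  Sum = 144.085 mg/L·hr
F = (AUC_ev/D_ev)/(AUC_iv/D_iv) = (144.085/200)/(342/200) = 0.720425/1.71 = 0.4213

F = 0.421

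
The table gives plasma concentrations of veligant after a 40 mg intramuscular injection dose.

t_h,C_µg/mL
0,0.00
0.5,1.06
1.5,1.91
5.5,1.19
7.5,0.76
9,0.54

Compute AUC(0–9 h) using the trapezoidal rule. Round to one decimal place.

AUC = 10.9 µg/mL·h

Trapezoidal AUC_0→9:
  [0→0.5]: (0.00+1.06)/2 × 0.5 = 0.265
  [0.5→1.5]: (1.06+1.91)/2 × 1 = 1.485
  [1.5→5.5]: (1.91+1.19)/2 × 4 = 6.2
  [5.5→7.5]: (1.19+0.76)/2 × 2 = 1.95
  [7.5→9]: (0.76+0.54)/2 × 1.5 = 0.975
  Sum = 10.875 µg/mL·h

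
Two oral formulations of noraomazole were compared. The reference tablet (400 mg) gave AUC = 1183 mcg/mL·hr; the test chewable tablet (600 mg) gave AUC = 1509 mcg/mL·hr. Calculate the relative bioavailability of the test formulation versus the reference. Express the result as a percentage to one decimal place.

F_rel = 85.0%

F_rel = (AUC_test/D_test) / (AUC_ref/D_ref)
      = (1509/600) / (1183/400)
      = 2.515 / 2.9575 = 0.8504 = 85.04%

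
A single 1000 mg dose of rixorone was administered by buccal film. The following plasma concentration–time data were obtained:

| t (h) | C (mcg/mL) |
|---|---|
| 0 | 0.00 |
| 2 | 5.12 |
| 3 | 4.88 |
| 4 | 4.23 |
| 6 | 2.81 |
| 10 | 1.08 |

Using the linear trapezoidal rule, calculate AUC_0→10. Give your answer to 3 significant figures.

AUC = 29.5 mcg/mL·h

Trapezoidal AUC_0→10:
  [0→2]: (0.00+5.12)/2 × 2 = 5.12
  [2→3]: (5.12+4.88)/2 × 1 = 5.0
  [3→4]: (4.88+4.23)/2 × 1 = 4.555
  [4→6]: (4.23+2.81)/2 × 2 = 7.04
  [6→10]: (2.81+1.08)/2 × 4 = 7.78
  Sum = 29.495 mcg/mL·h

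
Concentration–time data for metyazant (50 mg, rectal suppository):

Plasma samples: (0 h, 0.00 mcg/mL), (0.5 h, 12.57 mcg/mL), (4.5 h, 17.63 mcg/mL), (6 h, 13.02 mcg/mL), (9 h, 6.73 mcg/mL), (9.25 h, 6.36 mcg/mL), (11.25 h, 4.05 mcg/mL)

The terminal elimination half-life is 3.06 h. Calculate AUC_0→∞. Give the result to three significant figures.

Trapezoidal AUC_0→11.25:
  [0→0.5]: (0.00+12.57)/2 × 0.5 = 3.1425
  [0.5→4.5]: (12.57+17.63)/2 × 4 = 60.4
  [4.5→6]: (17.63+13.02)/2 × 1.5 = 22.9875
  [6→9]: (13.02+6.73)/2 × 3 = 29.625
  [9→9.25]: (6.73+6.36)/2 × 0.25 = 1.63625
  [9.25→11.25]: (6.36+4.05)/2 × 2 = 10.41
  Sum = 128.20125 mcg/mL·h
k_e = ln2 / t½ = 0.693147 / 3.06 = 0.2265 h^-1
Extrapolated tail: C_last / k_e = 4.05 / 0.2265 = 17.881
AUC_0→∞ = 128.20125 + 17.881 = 146.08225 mcg/mL·h

AUC = 146 mcg/mL·h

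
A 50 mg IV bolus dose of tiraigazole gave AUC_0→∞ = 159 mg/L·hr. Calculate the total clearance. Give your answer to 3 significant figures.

CL = 0.314 L/hr

CL = Dose_iv / AUC_0→∞
   = 50 / 159 = 0.314465 L/hr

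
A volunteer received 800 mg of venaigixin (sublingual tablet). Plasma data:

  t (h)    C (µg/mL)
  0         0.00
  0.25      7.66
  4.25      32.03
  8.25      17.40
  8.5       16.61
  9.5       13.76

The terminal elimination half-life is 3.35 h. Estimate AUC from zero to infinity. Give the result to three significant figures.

AUC = 265 µg/mL·h

Trapezoidal AUC_0→9.5:
  [0→0.25]: (0.00+7.66)/2 × 0.25 = 0.9575
  [0.25→4.25]: (7.66+32.03)/2 × 4 = 79.38
  [4.25→8.25]: (32.03+17.40)/2 × 4 = 98.86
  [8.25→8.5]: (17.40+16.61)/2 × 0.25 = 4.25125
  [8.5→9.5]: (16.61+13.76)/2 × 1 = 15.185
  Sum = 198.63375 µg/mL·h
k_e = ln2 / t½ = 0.693147 / 3.35 = 0.2069 h^-1
Extrapolated tail: C_last / k_e = 13.76 / 0.2069 = 66.506
AUC_0→∞ = 198.63375 + 66.506 = 265.13975 µg/mL·h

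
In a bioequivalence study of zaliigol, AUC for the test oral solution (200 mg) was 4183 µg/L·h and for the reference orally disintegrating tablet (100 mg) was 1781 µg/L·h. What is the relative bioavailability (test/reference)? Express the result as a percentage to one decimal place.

F_rel = 117.4%

F_rel = (AUC_test/D_test) / (AUC_ref/D_ref)
      = (4183/200) / (1781/100)
      = 20.915 / 17.81 = 1.1743 = 117.43%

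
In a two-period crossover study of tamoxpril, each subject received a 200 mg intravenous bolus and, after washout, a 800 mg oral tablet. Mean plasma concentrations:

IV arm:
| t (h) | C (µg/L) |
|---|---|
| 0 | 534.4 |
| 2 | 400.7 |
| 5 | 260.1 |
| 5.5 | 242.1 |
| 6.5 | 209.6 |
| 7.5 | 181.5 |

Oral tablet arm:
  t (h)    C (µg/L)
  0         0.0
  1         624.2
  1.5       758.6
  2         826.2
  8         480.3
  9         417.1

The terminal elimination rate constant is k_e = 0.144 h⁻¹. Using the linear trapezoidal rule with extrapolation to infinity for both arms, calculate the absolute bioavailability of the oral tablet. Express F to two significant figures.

Trapezoidal AUC_0→7.5 (IV):
  [0→2]: (534.4+400.7)/2 × 2 = 935.1
  [2→5]: (400.7+260.1)/2 × 3 = 991.2
  [5→5.5]: (260.1+242.1)/2 × 0.5 = 125.55
  [5.5→6.5]: (242.1+209.6)/2 × 1 = 225.85
  [6.5→7.5]: (209.6+181.5)/2 × 1 = 195.55
  Sum = 2473.25 µg/L·h
IV tail: 181.5/0.144 = 1260.417; AUC_iv,0→∞ = 2473.25 + 1260.417 = 3733.667 µg/L·h
Trapezoidal AUC_0→9 (oral tablet):
  [0→1]: (0.0+624.2)/2 × 1 = 312.1
  [1→1.5]: (624.2+758.6)/2 × 0.5 = 345.7
  [1.5→2]: (758.6+826.2)/2 × 0.5 = 396.2
  [2→8]: (826.2+480.3)/2 × 6 = 3919.5
  [8→9]: (480.3+417.1)/2 × 1 = 448.7
  Sum = 5422.2 µg/L·h
oral tablet tail: 417.1/0.144 = 2896.528; AUC_ev,0→∞ = 5422.2 + 2896.528 = 8318.728 µg/L·h
F = (AUC_ev/D_ev)/(AUC_iv/D_iv) = (8318.728/800)/(3733.667/200) = 10.39841/18.668335 = 0.5570

F = 0.56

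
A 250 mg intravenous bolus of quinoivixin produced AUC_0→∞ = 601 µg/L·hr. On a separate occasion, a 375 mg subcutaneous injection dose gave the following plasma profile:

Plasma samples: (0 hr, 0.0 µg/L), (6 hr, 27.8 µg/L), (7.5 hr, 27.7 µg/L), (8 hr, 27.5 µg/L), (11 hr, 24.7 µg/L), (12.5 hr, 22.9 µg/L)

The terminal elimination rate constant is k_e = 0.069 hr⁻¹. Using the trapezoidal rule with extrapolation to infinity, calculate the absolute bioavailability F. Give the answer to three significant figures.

Trapezoidal AUC_0→12.5 (subcutaneous injection):
  [0→6]: (0.0+27.8)/2 × 6 = 83.4
  [6→7.5]: (27.8+27.7)/2 × 1.5 = 41.625
  [7.5→8]: (27.7+27.5)/2 × 0.5 = 13.8
  [8→11]: (27.5+24.7)/2 × 3 = 78.3
  [11→12.5]: (24.7+22.9)/2 × 1.5 = 35.7
  Sum = 252.825 µg/L·hr
Tail: C_last/k_e = 22.9/0.069 = 331.884
AUC_0→∞ (subcutaneous injection) = 252.825 + 331.884 = 584.709 µg/L·hr
F = (AUC_ev/D_ev)/(AUC_iv/D_iv) = (584.709/375)/(601/250) = 1.559224/2.404 = 0.6486

F = 0.649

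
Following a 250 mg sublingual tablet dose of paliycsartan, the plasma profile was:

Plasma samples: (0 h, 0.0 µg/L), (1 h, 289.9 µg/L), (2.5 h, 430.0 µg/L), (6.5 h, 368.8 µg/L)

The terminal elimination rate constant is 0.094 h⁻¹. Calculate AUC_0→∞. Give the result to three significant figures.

AUC = 6210 µg/L·h

Trapezoidal AUC_0→6.5:
  [0→1]: (0.0+289.9)/2 × 1 = 144.95
  [1→2.5]: (289.9+430.0)/2 × 1.5 = 539.925
  [2.5→6.5]: (430.0+368.8)/2 × 4 = 1597.6
  Sum = 2282.475 µg/L·h
Extrapolated tail: C_last / k_e = 368.8 / 0.094 = 3923.404
AUC_0→∞ = 2282.475 + 3923.404 = 6205.879 µg/L·h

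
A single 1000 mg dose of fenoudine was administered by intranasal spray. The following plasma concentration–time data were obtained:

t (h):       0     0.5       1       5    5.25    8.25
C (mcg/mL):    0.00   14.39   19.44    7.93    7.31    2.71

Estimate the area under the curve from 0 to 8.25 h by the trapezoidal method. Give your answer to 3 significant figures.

Trapezoidal AUC_0→8.25:
  [0→0.5]: (0.00+14.39)/2 × 0.5 = 3.5975
  [0.5→1]: (14.39+19.44)/2 × 0.5 = 8.4575
  [1→5]: (19.44+7.93)/2 × 4 = 54.74
  [5→5.25]: (7.93+7.31)/2 × 0.25 = 1.905
  [5.25→8.25]: (7.31+2.71)/2 × 3 = 15.03
  Sum = 83.73 mcg/mL·h

AUC = 83.7 mcg/mL·h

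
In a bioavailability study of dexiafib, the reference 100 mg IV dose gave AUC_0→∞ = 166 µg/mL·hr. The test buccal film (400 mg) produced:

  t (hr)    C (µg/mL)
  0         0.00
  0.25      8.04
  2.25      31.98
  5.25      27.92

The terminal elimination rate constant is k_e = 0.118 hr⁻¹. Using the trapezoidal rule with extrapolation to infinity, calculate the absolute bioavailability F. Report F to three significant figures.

F = 0.553

Trapezoidal AUC_0→5.25 (buccal film):
  [0→0.25]: (0.00+8.04)/2 × 0.25 = 1.005
  [0.25→2.25]: (8.04+31.98)/2 × 2 = 40.02
  [2.25→5.25]: (31.98+27.92)/2 × 3 = 89.85
  Sum = 130.875 µg/mL·hr
Tail: C_last/k_e = 27.92/0.118 = 236.610
AUC_0→∞ (buccal film) = 130.875 + 236.610 = 367.485 µg/mL·hr
F = (AUC_ev/D_ev)/(AUC_iv/D_iv) = (367.485/400)/(166/100) = 0.9187125/1.66 = 0.5534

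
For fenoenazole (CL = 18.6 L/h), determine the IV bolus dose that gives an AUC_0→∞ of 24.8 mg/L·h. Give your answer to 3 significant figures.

Dose = 461 mg

Dose_iv = CL × AUC_0→∞
     = 18.6 × 24.8 = 461.28 mg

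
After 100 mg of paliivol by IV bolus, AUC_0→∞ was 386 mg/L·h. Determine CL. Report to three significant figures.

CL = Dose_iv / AUC_0→∞
   = 100 / 386 = 0.259067 L/h

CL = 0.259 L/h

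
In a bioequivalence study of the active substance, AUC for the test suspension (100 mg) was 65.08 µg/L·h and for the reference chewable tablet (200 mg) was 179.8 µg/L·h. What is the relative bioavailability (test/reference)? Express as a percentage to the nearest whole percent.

F_rel = 72%

F_rel = (AUC_test/D_test) / (AUC_ref/D_ref)
      = (65.08/100) / (179.8/200)
      = 0.6508 / 0.899 = 0.7239 = 72.39%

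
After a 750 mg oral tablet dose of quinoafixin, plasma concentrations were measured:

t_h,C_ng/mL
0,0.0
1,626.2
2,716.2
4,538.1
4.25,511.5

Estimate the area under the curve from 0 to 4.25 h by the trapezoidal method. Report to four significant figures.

Trapezoidal AUC_0→4.25:
  [0→1]: (0.0+626.2)/2 × 1 = 313.1
  [1→2]: (626.2+716.2)/2 × 1 = 671.2
  [2→4]: (716.2+538.1)/2 × 2 = 1254.3
  [4→4.25]: (538.1+511.5)/2 × 0.25 = 131.2
  Sum = 2369.8 ng/mL·h

AUC = 2370 ng/mL·h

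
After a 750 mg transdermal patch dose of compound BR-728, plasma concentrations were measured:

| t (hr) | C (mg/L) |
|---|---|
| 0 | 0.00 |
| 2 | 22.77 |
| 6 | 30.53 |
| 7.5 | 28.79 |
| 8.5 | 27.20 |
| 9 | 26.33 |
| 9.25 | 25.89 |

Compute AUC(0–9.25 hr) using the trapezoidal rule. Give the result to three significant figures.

Trapezoidal AUC_0→9.25:
  [0→2]: (0.00+22.77)/2 × 2 = 22.77
  [2→6]: (22.77+30.53)/2 × 4 = 106.6
  [6→7.5]: (30.53+28.79)/2 × 1.5 = 44.49
  [7.5→8.5]: (28.79+27.20)/2 × 1 = 27.995
  [8.5→9]: (27.20+26.33)/2 × 0.5 = 13.3825
  [9→9.25]: (26.33+25.89)/2 × 0.25 = 6.5275
  Sum = 221.765 mg/L·hr

AUC = 222 mg/L·hr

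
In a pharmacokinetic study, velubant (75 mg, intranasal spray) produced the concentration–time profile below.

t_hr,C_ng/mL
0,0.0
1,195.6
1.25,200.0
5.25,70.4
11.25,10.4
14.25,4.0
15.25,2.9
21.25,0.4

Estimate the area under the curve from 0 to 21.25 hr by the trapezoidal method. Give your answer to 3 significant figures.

Trapezoidal AUC_0→21.25:
  [0→1]: (0.0+195.6)/2 × 1 = 97.8
  [1→1.25]: (195.6+200.0)/2 × 0.25 = 49.45
  [1.25→5.25]: (200.0+70.4)/2 × 4 = 540.8
  [5.25→11.25]: (70.4+10.4)/2 × 6 = 242.4
  [11.25→14.25]: (10.4+4.0)/2 × 3 = 21.6
  [14.25→15.25]: (4.0+2.9)/2 × 1 = 3.45
  [15.25→21.25]: (2.9+0.4)/2 × 6 = 9.9
  Sum = 965.4 ng/mL·hr

AUC = 965 ng/mL·hr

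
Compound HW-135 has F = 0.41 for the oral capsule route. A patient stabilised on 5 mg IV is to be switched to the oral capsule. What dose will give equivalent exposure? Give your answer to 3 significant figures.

D_oral = 12.2 mg

For equal systemic exposure: F × D_ev = D_iv
D_ev = D_iv / F = 5 / 0.41 = 12.1951 mg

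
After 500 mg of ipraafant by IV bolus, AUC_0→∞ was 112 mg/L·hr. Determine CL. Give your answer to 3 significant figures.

CL = 4.46 L/hr

CL = Dose_iv / AUC_0→∞
   = 500 / 112 = 4.46429 L/hr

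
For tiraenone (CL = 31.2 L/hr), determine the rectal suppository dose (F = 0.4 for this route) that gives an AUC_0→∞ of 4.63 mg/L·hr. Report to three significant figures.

Dose = CL × AUC_0→∞ / F
     = 31.2 × 4.63 / 0.4 = 361.14 mg

Dose = 361 mg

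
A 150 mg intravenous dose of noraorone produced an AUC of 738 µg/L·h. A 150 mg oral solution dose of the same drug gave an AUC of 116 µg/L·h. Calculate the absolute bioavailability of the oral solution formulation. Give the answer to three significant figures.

F = (AUC_ev / D_ev) / (AUC_iv / D_iv)
  = (116/150) / (738/150)
  = 0.773333 / 4.92 = 0.1572

F = 0.157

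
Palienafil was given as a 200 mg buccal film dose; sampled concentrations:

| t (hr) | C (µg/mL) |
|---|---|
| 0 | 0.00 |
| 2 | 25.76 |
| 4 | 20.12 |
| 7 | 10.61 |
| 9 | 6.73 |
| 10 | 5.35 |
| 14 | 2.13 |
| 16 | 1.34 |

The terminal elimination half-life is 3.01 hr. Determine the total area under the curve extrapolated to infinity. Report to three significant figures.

AUC = 165 µg/mL·hr

Trapezoidal AUC_0→16:
  [0→2]: (0.00+25.76)/2 × 2 = 25.76
  [2→4]: (25.76+20.12)/2 × 2 = 45.88
  [4→7]: (20.12+10.61)/2 × 3 = 46.095
  [7→9]: (10.61+6.73)/2 × 2 = 17.34
  [9→10]: (6.73+5.35)/2 × 1 = 6.04
  [10→14]: (5.35+2.13)/2 × 4 = 14.96
  [14→16]: (2.13+1.34)/2 × 2 = 3.47
  Sum = 159.545 µg/mL·hr
k_e = ln2 / t½ = 0.693147 / 3.01 = 0.2303 hr^-1
Extrapolated tail: C_last / k_e = 1.34 / 0.2303 = 5.818
AUC_0→∞ = 159.545 + 5.818 = 165.363 µg/mL·hr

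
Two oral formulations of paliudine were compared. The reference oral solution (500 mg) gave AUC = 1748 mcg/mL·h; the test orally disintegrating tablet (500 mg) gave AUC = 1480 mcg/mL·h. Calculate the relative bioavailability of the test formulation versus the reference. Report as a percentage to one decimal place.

F_rel = 84.7%

F_rel = (AUC_test/D_test) / (AUC_ref/D_ref)
      = (1480/500) / (1748/500)
      = 2.96 / 3.496 = 0.8467 = 84.67%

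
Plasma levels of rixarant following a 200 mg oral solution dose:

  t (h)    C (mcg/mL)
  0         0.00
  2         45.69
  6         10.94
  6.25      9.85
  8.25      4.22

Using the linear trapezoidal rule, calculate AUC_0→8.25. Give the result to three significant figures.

AUC = 176 mcg/mL·h

Trapezoidal AUC_0→8.25:
  [0→2]: (0.00+45.69)/2 × 2 = 45.69
  [2→6]: (45.69+10.94)/2 × 4 = 113.26
  [6→6.25]: (10.94+9.85)/2 × 0.25 = 2.59875
  [6.25→8.25]: (9.85+4.22)/2 × 2 = 14.07
  Sum = 175.61875 mcg/mL·h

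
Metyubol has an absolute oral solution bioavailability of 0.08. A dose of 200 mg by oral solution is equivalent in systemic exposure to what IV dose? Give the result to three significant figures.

Systemic exposure from an extravascular dose = F × D_ev, so the equivalent IV dose is F × D_ev.
D_iv = F × D_ev = 0.08 × 200 = 16 mg

D_iv = 16.0 mg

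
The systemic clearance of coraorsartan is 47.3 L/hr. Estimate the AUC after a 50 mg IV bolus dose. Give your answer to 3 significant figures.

AUC_0→∞ = Dose_iv / CL
        = 50 / 47.3 = 1.05708 mg/L·hr

AUC = 1.06 mg/L·hr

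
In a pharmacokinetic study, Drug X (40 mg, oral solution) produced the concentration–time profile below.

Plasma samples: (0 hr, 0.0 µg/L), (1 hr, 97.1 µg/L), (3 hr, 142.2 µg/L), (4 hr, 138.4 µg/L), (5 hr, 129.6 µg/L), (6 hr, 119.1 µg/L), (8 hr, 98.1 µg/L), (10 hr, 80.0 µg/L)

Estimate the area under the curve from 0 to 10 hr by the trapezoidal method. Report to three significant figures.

Trapezoidal AUC_0→10:
  [0→1]: (0.0+97.1)/2 × 1 = 48.55
  [1→3]: (97.1+142.2)/2 × 2 = 239.3
  [3→4]: (142.2+138.4)/2 × 1 = 140.3
  [4→5]: (138.4+129.6)/2 × 1 = 134.0
  [5→6]: (129.6+119.1)/2 × 1 = 124.35
  [6→8]: (119.1+98.1)/2 × 2 = 217.2
  [8→10]: (98.1+80.0)/2 × 2 = 178.1
  Sum = 1081.8 µg/L·hr

AUC = 1080 µg/L·hr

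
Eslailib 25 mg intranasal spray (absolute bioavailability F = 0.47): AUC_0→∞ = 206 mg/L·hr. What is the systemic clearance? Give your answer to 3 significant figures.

CL = F × Dose / AUC_0→∞
   = 0.47 × 25 / 206 = 0.0570388 L/hr

CL = 0.0570 L/hr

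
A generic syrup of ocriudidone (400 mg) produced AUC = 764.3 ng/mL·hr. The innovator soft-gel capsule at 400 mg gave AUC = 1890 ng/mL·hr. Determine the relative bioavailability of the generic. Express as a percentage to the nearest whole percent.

F_rel = (AUC_test/D_test) / (AUC_ref/D_ref)
      = (764.3/400) / (1890/400)
      = 1.91075 / 4.725 = 0.4044 = 40.44%

F_rel = 40%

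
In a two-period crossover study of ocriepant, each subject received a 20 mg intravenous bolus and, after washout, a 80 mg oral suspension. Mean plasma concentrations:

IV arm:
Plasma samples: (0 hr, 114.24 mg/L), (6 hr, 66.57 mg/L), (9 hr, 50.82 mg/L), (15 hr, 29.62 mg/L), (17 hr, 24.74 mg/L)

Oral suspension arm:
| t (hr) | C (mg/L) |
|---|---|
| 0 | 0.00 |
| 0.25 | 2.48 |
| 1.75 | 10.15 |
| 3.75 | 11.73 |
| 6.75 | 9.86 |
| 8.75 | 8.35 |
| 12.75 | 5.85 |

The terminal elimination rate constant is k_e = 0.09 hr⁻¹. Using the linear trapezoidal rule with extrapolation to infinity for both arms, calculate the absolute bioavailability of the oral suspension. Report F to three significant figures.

Trapezoidal AUC_0→17 (IV):
  [0→6]: (114.24+66.57)/2 × 6 = 542.43
  [6→9]: (66.57+50.82)/2 × 3 = 176.085
  [9→15]: (50.82+29.62)/2 × 6 = 241.32
  [15→17]: (29.62+24.74)/2 × 2 = 54.36
  Sum = 1014.195 mg/L·hr
IV tail: 24.74/0.09 = 274.889; AUC_iv,0→∞ = 1014.195 + 274.889 = 1289.084 mg/L·hr
Trapezoidal AUC_0→12.75 (oral suspension):
  [0→0.25]: (0.00+2.48)/2 × 0.25 = 0.31
  [0.25→1.75]: (2.48+10.15)/2 × 1.5 = 9.4725
  [1.75→3.75]: (10.15+11.73)/2 × 2 = 21.88
  [3.75→6.75]: (11.73+9.86)/2 × 3 = 32.385
  [6.75→8.75]: (9.86+8.35)/2 × 2 = 18.21
  [8.75→12.75]: (8.35+5.85)/2 × 4 = 28.4
  Sum = 110.6575 mg/L·hr
oral suspension tail: 5.85/0.09 = 65.000; AUC_ev,0→∞ = 110.6575 + 65.000 = 175.6575 mg/L·hr
F = (AUC_ev/D_ev)/(AUC_iv/D_iv) = (175.6575/80)/(1289.084/20) = 2.19572/64.4542 = 0.0341

F = 0.0341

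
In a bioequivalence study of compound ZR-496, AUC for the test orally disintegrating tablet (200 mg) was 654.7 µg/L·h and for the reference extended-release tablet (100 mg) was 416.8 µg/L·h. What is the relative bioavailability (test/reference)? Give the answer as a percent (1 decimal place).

F_rel = 78.5%

F_rel = (AUC_test/D_test) / (AUC_ref/D_ref)
      = (654.7/200) / (416.8/100)
      = 3.2735 / 4.168 = 0.7854 = 78.54%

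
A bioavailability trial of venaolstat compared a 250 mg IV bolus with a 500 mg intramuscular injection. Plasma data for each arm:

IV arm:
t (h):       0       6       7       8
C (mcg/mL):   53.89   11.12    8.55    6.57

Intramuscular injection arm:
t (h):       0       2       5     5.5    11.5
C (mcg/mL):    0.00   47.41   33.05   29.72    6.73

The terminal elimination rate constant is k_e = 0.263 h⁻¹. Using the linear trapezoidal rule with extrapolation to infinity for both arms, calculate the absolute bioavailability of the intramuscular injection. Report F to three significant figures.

Trapezoidal AUC_0→8 (IV):
  [0→6]: (53.89+11.12)/2 × 6 = 195.03
  [6→7]: (11.12+8.55)/2 × 1 = 9.835
  [7→8]: (8.55+6.57)/2 × 1 = 7.56
  Sum = 212.425 mcg/mL·h
IV tail: 6.57/0.263 = 24.981; AUC_iv,0→∞ = 212.425 + 24.981 = 237.406 mcg/mL·h
Trapezoidal AUC_0→11.5 (intramuscular injection):
  [0→2]: (0.00+47.41)/2 × 2 = 47.41
  [2→5]: (47.41+33.05)/2 × 3 = 120.69
  [5→5.5]: (33.05+29.72)/2 × 0.5 = 15.6925
  [5.5→11.5]: (29.72+6.73)/2 × 6 = 109.35
  Sum = 293.1425 mcg/mL·h
intramuscular injection tail: 6.73/0.263 = 25.589; AUC_ev,0→∞ = 293.1425 + 25.589 = 318.7315 mcg/mL·h
F = (AUC_ev/D_ev)/(AUC_iv/D_iv) = (318.7315/500)/(237.406/250) = 0.637463/0.949624 = 0.6713

F = 0.671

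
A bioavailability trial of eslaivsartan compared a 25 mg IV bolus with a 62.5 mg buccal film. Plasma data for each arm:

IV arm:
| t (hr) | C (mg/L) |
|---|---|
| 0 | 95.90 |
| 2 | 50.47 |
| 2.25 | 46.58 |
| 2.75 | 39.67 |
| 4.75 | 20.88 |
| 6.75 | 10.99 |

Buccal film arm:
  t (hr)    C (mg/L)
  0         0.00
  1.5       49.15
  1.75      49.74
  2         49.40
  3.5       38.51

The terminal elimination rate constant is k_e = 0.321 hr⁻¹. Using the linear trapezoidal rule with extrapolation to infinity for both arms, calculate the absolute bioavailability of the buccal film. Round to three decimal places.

F = 0.323

Trapezoidal AUC_0→6.75 (IV):
  [0→2]: (95.90+50.47)/2 × 2 = 146.37
  [2→2.25]: (50.47+46.58)/2 × 0.25 = 12.13125
  [2.25→2.75]: (46.58+39.67)/2 × 0.5 = 21.5625
  [2.75→4.75]: (39.67+20.88)/2 × 2 = 60.55
  [4.75→6.75]: (20.88+10.99)/2 × 2 = 31.87
  Sum = 272.48375 mg/L·hr
IV tail: 10.99/0.321 = 34.237; AUC_iv,0→∞ = 272.48375 + 34.237 = 306.72075 mg/L·hr
Trapezoidal AUC_0→3.5 (buccal film):
  [0→1.5]: (0.00+49.15)/2 × 1.5 = 36.8625
  [1.5→1.75]: (49.15+49.74)/2 × 0.25 = 12.36125
  [1.75→2]: (49.74+49.40)/2 × 0.25 = 12.3925
  [2→3.5]: (49.40+38.51)/2 × 1.5 = 65.9325
  Sum = 127.54875 mg/L·hr
buccal film tail: 38.51/0.321 = 119.969; AUC_ev,0→∞ = 127.54875 + 119.969 = 247.51775 mg/L·hr
F = (AUC_ev/D_ev)/(AUC_iv/D_iv) = (247.51775/62.5)/(306.72075/25) = 3.960284/12.26883 = 0.3228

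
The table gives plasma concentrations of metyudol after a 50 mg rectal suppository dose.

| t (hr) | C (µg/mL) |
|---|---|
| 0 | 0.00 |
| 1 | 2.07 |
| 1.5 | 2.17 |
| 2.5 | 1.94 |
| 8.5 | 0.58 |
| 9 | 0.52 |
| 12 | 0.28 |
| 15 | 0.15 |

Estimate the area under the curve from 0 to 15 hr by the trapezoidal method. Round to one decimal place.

Trapezoidal AUC_0→15:
  [0→1]: (0.00+2.07)/2 × 1 = 1.035
  [1→1.5]: (2.07+2.17)/2 × 0.5 = 1.06
  [1.5→2.5]: (2.17+1.94)/2 × 1 = 2.055
  [2.5→8.5]: (1.94+0.58)/2 × 6 = 7.56
  [8.5→9]: (0.58+0.52)/2 × 0.5 = 0.275
  [9→12]: (0.52+0.28)/2 × 3 = 1.2
  [12→15]: (0.28+0.15)/2 × 3 = 0.645
  Sum = 13.83 µg/mL·hr

AUC = 13.8 µg/mL·hr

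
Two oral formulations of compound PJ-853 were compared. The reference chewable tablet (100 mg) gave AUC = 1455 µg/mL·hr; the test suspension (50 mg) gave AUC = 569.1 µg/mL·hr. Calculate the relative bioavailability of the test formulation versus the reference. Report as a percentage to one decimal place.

F_rel = 78.2%

F_rel = (AUC_test/D_test) / (AUC_ref/D_ref)
      = (569.1/50) / (1455/100)
      = 11.382 / 14.55 = 0.7823 = 78.23%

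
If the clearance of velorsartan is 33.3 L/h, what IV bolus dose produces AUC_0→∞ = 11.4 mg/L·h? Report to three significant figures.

Dose = 380 mg

Dose_iv = CL × AUC_0→∞
     = 33.3 × 11.4 = 379.62 mg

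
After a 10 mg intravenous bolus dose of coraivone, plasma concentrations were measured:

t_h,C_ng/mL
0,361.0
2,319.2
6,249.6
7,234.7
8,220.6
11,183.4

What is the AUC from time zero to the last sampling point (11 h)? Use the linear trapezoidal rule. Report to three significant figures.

Trapezoidal AUC_0→11:
  [0→2]: (361.0+319.2)/2 × 2 = 680.2
  [2→6]: (319.2+249.6)/2 × 4 = 1137.6
  [6→7]: (249.6+234.7)/2 × 1 = 242.15
  [7→8]: (234.7+220.6)/2 × 1 = 227.65
  [8→11]: (220.6+183.4)/2 × 3 = 606.0
  Sum = 2893.6 ng/mL·h

AUC = 2890 ng/mL·h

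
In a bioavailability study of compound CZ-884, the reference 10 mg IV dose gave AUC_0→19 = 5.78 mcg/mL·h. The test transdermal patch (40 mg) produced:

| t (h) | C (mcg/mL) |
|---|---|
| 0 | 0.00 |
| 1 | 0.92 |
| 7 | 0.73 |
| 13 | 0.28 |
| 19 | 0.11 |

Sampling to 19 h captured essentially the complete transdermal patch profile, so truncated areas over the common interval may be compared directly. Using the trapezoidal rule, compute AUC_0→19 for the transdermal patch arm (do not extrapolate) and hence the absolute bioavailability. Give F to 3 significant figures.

Trapezoidal AUC_0→19 (transdermal patch):
  [0→1]: (0.00+0.92)/2 × 1 = 0.46
  [1→7]: (0.92+0.73)/2 × 6 = 4.95
  [7→13]: (0.73+0.28)/2 × 6 = 3.03
  [13→19]: (0.28+0.11)/2 × 6 = 1.17
  Sum = 9.61 mcg/mL·h
F = (AUC_ev/D_ev)/(AUC_iv/D_iv) = (9.61/40)/(5.78/10) = 0.24025/0.578 = 0.4157

F = 0.416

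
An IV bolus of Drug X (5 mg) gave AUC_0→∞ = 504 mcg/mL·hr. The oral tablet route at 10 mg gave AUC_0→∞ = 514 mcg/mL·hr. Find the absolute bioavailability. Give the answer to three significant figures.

F = (AUC_ev / D_ev) / (AUC_iv / D_iv)
  = (514/10) / (504/5)
  = 51.4 / 100.8 = 0.5099

F = 0.510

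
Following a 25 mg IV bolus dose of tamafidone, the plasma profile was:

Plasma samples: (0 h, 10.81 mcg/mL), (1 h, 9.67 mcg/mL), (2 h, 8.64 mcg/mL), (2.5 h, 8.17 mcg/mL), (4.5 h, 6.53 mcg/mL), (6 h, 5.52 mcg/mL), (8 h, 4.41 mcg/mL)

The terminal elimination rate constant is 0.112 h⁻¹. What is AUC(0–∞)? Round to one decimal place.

Trapezoidal AUC_0→8:
  [0→1]: (10.81+9.67)/2 × 1 = 10.24
  [1→2]: (9.67+8.64)/2 × 1 = 9.155
  [2→2.5]: (8.64+8.17)/2 × 0.5 = 4.2025
  [2.5→4.5]: (8.17+6.53)/2 × 2 = 14.7
  [4.5→6]: (6.53+5.52)/2 × 1.5 = 9.0375
  [6→8]: (5.52+4.41)/2 × 2 = 9.93
  Sum = 57.265 mcg/mL·h
Extrapolated tail: C_last / k_e = 4.41 / 0.112 = 39.375
AUC_0→∞ = 57.265 + 39.375 = 96.64 mcg/mL·h

AUC = 96.6 mcg/mL·h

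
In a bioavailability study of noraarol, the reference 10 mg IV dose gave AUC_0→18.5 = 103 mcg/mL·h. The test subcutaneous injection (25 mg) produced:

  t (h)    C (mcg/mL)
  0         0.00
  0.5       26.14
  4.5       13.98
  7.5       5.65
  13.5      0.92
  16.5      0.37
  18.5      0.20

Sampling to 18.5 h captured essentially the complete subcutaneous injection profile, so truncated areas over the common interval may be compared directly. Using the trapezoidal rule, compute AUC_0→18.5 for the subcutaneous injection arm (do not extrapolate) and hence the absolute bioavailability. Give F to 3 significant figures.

Trapezoidal AUC_0→18.5 (subcutaneous injection):
  [0→0.5]: (0.00+26.14)/2 × 0.5 = 6.535
  [0.5→4.5]: (26.14+13.98)/2 × 4 = 80.24
  [4.5→7.5]: (13.98+5.65)/2 × 3 = 29.445
  [7.5→13.5]: (5.65+0.92)/2 × 6 = 19.71
  [13.5→16.5]: (0.92+0.37)/2 × 3 = 1.935
  [16.5→18.5]: (0.37+0.20)/2 × 2 = 0.57
  Sum = 138.435 mcg/mL·h
F = (AUC_ev/D_ev)/(AUC_iv/D_iv) = (138.435/25)/(103/10) = 5.5374/10.3 = 0.5376

F = 0.538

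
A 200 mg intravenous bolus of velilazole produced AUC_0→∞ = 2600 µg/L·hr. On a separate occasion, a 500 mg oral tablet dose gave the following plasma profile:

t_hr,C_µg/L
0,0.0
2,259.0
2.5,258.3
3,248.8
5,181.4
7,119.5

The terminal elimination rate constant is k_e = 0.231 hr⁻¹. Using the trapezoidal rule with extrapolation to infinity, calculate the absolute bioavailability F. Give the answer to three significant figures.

F = 0.271

Trapezoidal AUC_0→7 (oral tablet):
  [0→2]: (0.0+259.0)/2 × 2 = 259.0
  [2→2.5]: (259.0+258.3)/2 × 0.5 = 129.325
  [2.5→3]: (258.3+248.8)/2 × 0.5 = 126.775
  [3→5]: (248.8+181.4)/2 × 2 = 430.2
  [5→7]: (181.4+119.5)/2 × 2 = 300.9
  Sum = 1246.2 µg/L·hr
Tail: C_last/k_e = 119.5/0.231 = 517.316
AUC_0→∞ (oral tablet) = 1246.2 + 517.316 = 1763.516 µg/L·hr
F = (AUC_ev/D_ev)/(AUC_iv/D_iv) = (1763.516/500)/(2600/200) = 3.527032/13 = 0.2713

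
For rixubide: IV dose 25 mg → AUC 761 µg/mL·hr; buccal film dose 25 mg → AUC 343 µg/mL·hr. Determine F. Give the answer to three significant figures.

F = 0.451

F = (AUC_ev / D_ev) / (AUC_iv / D_iv)
  = (343/25) / (761/25)
  = 13.72 / 30.44 = 0.4507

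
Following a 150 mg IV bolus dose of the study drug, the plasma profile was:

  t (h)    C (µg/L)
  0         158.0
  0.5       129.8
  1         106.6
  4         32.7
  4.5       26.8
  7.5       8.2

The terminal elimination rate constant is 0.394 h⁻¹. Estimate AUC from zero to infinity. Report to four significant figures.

AUC = 428.2 µg/L·h

Trapezoidal AUC_0→7.5:
  [0→0.5]: (158.0+129.8)/2 × 0.5 = 71.95
  [0.5→1]: (129.8+106.6)/2 × 0.5 = 59.1
  [1→4]: (106.6+32.7)/2 × 3 = 208.95
  [4→4.5]: (32.7+26.8)/2 × 0.5 = 14.875
  [4.5→7.5]: (26.8+8.2)/2 × 3 = 52.5
  Sum = 407.375 µg/L·h
Extrapolated tail: C_last / k_e = 8.2 / 0.394 = 20.812
AUC_0→∞ = 407.375 + 20.812 = 428.187 µg/L·h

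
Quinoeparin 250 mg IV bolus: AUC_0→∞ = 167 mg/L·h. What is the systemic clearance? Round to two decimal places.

CL = 1.50 L/h

CL = Dose_iv / AUC_0→∞
   = 250 / 167 = 1.49701 L/h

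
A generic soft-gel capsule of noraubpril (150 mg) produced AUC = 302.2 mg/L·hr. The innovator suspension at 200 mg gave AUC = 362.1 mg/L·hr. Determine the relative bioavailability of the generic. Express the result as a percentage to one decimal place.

F_rel = (AUC_test/D_test) / (AUC_ref/D_ref)
      = (302.2/150) / (362.1/200)
      = 2.01467 / 1.8105 = 1.1128 = 111.28%

F_rel = 111.3%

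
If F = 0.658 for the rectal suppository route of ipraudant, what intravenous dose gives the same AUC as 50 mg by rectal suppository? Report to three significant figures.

Systemic exposure from an extravascular dose = F × D_ev, so the equivalent IV dose is F × D_ev.
D_iv = F × D_ev = 0.658 × 50 = 32.9 mg

D_iv = 32.9 mg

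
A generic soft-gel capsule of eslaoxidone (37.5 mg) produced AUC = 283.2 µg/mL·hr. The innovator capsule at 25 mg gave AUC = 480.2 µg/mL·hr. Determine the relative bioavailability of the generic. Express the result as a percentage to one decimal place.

F_rel = 39.3%

F_rel = (AUC_test/D_test) / (AUC_ref/D_ref)
      = (283.2/37.5) / (480.2/25)
      = 7.552 / 19.208 = 0.3932 = 39.32%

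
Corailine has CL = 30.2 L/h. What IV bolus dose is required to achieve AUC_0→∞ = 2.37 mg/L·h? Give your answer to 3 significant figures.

Dose = 71.6 mg

Dose_iv = CL × AUC_0→∞
     = 30.2 × 2.37 = 71.574 mg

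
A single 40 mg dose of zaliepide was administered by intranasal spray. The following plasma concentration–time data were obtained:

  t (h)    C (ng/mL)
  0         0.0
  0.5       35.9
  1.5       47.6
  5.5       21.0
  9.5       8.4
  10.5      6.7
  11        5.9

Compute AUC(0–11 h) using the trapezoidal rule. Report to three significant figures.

AUC = 257 ng/mL·h

Trapezoidal AUC_0→11:
  [0→0.5]: (0.0+35.9)/2 × 0.5 = 8.975
  [0.5→1.5]: (35.9+47.6)/2 × 1 = 41.75
  [1.5→5.5]: (47.6+21.0)/2 × 4 = 137.2
  [5.5→9.5]: (21.0+8.4)/2 × 4 = 58.8
  [9.5→10.5]: (8.4+6.7)/2 × 1 = 7.55
  [10.5→11]: (6.7+5.9)/2 × 0.5 = 3.15
  Sum = 257.425 ng/mL·h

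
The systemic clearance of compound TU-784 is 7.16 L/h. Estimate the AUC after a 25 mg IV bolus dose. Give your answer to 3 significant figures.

AUC_0→∞ = Dose_iv / CL
        = 25 / 7.16 = 3.49162 mg/L·h

AUC = 3.49 mg/L·h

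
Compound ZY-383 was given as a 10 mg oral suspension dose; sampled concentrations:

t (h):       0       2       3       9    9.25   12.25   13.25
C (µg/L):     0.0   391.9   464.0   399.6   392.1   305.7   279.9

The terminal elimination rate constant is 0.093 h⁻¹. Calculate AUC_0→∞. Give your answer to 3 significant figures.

AUC = 7860 µg/L·h

Trapezoidal AUC_0→13.25:
  [0→2]: (0.0+391.9)/2 × 2 = 391.9
  [2→3]: (391.9+464.0)/2 × 1 = 427.95
  [3→9]: (464.0+399.6)/2 × 6 = 2590.8
  [9→9.25]: (399.6+392.1)/2 × 0.25 = 98.9625
  [9.25→12.25]: (392.1+305.7)/2 × 3 = 1046.7
  [12.25→13.25]: (305.7+279.9)/2 × 1 = 292.8
  Sum = 4849.1125 µg/L·h
Extrapolated tail: C_last / k_e = 279.9 / 0.093 = 3009.677
AUC_0→∞ = 4849.1125 + 3009.677 = 7858.7895 µg/L·h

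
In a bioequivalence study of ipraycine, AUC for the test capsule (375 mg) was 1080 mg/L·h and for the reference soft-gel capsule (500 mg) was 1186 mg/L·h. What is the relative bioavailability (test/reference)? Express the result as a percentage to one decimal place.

F_rel = 121.4%

F_rel = (AUC_test/D_test) / (AUC_ref/D_ref)
      = (1080/375) / (1186/500)
      = 2.88 / 2.372 = 1.2142 = 121.42%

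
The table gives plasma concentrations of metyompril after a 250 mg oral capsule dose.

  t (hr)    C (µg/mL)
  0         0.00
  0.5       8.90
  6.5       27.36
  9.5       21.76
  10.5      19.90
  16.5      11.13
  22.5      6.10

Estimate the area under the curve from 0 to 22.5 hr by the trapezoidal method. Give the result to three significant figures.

Trapezoidal AUC_0→22.5:
  [0→0.5]: (0.00+8.90)/2 × 0.5 = 2.225
  [0.5→6.5]: (8.90+27.36)/2 × 6 = 108.78
  [6.5→9.5]: (27.36+21.76)/2 × 3 = 73.68
  [9.5→10.5]: (21.76+19.90)/2 × 1 = 20.83
  [10.5→16.5]: (19.90+11.13)/2 × 6 = 93.09
  [16.5→22.5]: (11.13+6.10)/2 × 6 = 51.69
  Sum = 350.295 µg/mL·hr

AUC = 350 µg/mL·hr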